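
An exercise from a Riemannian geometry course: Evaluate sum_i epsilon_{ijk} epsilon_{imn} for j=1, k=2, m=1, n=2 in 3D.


Using the identity: epsilon_{ijk} epsilon_{imn} = delta_{jm} delta_{kn} - delta_{jn} delta_{km}.
delta_{11} = 1
delta_{22} = 1
delta_{12} = 0
delta_{21} = 0
Result = 1 * 1 - 0 * 0 = 1 - 0 = 1

1


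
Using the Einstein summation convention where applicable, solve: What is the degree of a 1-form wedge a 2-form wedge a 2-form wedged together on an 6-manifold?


The degree of a wedge product is the sum of the degrees of the individual forms.
Degrees: 1, 2, 2
Total degree = 1 + 2 + 2 = 5

5


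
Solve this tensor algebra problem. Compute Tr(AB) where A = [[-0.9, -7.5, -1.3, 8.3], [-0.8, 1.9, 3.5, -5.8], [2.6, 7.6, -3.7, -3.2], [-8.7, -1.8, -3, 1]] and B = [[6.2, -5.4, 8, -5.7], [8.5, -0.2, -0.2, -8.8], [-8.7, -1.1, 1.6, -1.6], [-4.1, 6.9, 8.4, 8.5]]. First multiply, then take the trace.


Tr(AB) = sum_i (AB)_{ii} where (AB)_{ii} = sum_k A_{ik} B_{ki}.
(AB)_{11} = -0.9*6.2 + -7.5*8.5 + -1.3*-8.7 + 8.3*-4.1 = -92.05
(AB)_{22} = -0.8*-5.4 + 1.9*-0.2 + 3.5*-1.1 + -5.8*6.9 = -39.93
(AB)_{33} = 2.6*8 + 7.6*-0.2 + -3.7*1.6 + -3.2*8.4 = -13.52
(AB)_{44} = -8.7*-5.7 + -1.8*-8.8 + -3*-1.6 + 1*8.5 = 78.73
Tr(AB) = -92.05 + -39.93 + -13.52 + 78.73 = -66.77

-66.77


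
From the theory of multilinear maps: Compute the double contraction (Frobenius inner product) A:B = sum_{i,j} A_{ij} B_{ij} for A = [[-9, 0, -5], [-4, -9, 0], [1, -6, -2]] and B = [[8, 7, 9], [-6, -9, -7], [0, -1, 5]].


A:B = sum over all i,j of A_{ij} * B_{ij}.
Row 1: -9*8=-72, 0*7=0, -5*9=-45 => row sum = -117
Row 2: -4*-6=24, -9*-9=81, 0*-7=0 => row sum = 105
Row 3: 1*0=0, -6*-1=6, -2*5=-10 => row sum = -4
Total = -117 + 105 + -4 = -16

-16


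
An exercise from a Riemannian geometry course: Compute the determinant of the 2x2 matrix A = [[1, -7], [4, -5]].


For a 2x2 matrix [[a, b], [c, d]], det = a*d - b*c.
a = 1, b = -7, c = 4, d = -5
a*d = 1 * -5 = -5
b*c = -7 * 4 = -28
det = -5 - -28 = 23

23


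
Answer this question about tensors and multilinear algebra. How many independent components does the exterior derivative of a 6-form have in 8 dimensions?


The exterior derivative of a p-form is a (p+1)-form.
Its number of independent components is C(n, p+1).
n = 8, p+1 = 7
C(8, 7) = 8

8


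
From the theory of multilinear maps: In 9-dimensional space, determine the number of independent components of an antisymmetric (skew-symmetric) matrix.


An antisymmetric rank-2 tensor satisfies A_{ij} = -A_{ji}, so diagonal entries are zero.
The independent components are the upper-triangular entries: C(n, 2) = n(n-1)/2.
n = 9
C(9, 2) = 9 * 8 / 2 = 72 / 2 = 36

36


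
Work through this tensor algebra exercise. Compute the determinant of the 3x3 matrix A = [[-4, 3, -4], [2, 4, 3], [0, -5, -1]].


Expanding along the first row, det(A) = a11*M_11 - a12*M_12 + a13*M_13, where M_1j is the (1,j) minor.
Minor M_11 = 4*-1 - 3*-5 = 11
Minor M_12 = 2*-1 - 3*0 = -2
Minor M_13 = 2*-5 - 4*0 = -10
det = -4*(11) - 3*(-2) + -4*(-10)
    = -44 - -6 + 40
    = 2

2


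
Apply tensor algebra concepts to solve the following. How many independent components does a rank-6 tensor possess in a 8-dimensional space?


The number of components of a rank-r tensor in d dimensions is d^r.
Here d = 8 and r = 6.
8^6 = 262144

262144


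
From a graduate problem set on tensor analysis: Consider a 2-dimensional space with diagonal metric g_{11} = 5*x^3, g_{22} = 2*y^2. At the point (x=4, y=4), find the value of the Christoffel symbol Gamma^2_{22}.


For a diagonal metric, Gamma^k_{ij} = (1/2) g^{kk} (dg_{ik}/dx_j + dg_{jk}/dx_i - dg_{ij}/dx_k).
The metric is diagonal, so g_{ab} = 0 for a != b.
At the given point: g_{11} = 320, g_{22} = 32
g^{22} = 1/32
dg_{22}/dx_2 = dg_{22}/dx_2 = 16
dg_{22}/dx_2 = dg_{22}/dx_2 = 16
dg_{22}/dx_2 = dg_{22}/dx_2 = 16
Numerator = 16 + 16 - 16 = 16
Gamma^2_{22} = 16 / (2 * 32) = 1/4

1/4


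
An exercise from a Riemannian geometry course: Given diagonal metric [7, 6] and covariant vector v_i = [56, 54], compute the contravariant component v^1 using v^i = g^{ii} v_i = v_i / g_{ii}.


To raise an index with a diagonal metric: v^i = v_i / g_{ii}.
For index 1: v_1 = 56, g_{11} = 7
v^1 = 56 / 7 = 8

8


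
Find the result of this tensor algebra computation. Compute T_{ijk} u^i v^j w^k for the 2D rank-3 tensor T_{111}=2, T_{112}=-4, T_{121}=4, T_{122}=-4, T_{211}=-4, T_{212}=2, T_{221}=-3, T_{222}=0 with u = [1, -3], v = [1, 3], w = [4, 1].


S = sum over i,j,k of T_{ijk} u_i v_j w_k. Expanding all 8 terms:
T_{111}*u_1*v_1*w_1 = 2*1*1*4 = 8  (running total: 8)
T_{112}*u_1*v_1*w_2 = -4*1*1*1 = -4  (running total: 4)
T_{121}*u_1*v_2*w_1 = 4*1*3*4 = 48  (running total: 52)
T_{122}*u_1*v_2*w_2 = -4*1*3*1 = -12  (running total: 40)
T_{211}*u_2*v_1*w_1 = -4*-3*1*4 = 48  (running total: 88)
T_{212}*u_2*v_1*w_2 = 2*-3*1*1 = -6  (running total: 82)
T_{221}*u_2*v_2*w_1 = -3*-3*3*4 = 108  (running total: 190)
T_{222}*u_2*v_2*w_2 = 0*-3*3*1 = 0  (running total: 190)
S = 190

190


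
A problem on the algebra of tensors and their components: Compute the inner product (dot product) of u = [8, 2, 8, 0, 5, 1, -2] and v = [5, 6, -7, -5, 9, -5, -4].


The inner product u . v = sum of u_i * v_i.
Term-by-term: 8 * 5, 2 * 6, 8 * -7, 0 * -5, 5 * 9, 1 * -5, -2 * -4
Products: 40, 12, -56, 0, 45, -5, 8
Sum = 40 + 12 + -56 + 0 + 45 + -5 + 8 = 44

44


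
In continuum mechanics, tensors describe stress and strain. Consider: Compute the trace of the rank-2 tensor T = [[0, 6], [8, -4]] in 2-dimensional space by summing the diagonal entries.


The contraction (trace) of a rank-2 tensor is the sum of its diagonal elements.
Diagonal entries: A[1,1] = 0, A[2,2] = -4
Tr(A) = 0 + -4 = -4

-4


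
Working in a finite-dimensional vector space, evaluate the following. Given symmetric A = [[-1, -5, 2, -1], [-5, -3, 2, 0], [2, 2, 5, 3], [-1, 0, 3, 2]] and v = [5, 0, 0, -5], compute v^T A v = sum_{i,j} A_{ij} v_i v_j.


First compute Av:
(Av)_1 = -1*5 + -5*0 + 2*0 + -1*-5 = 0
(Av)_2 = -5*5 + -3*0 + 2*0 + 0*-5 = -25
(Av)_3 = 2*5 + 2*0 + 5*0 + 3*-5 = -5
(Av)_4 = -1*5 + 0*0 + 3*0 + 2*-5 = -15
Av = [0, -25, -5, -15]
Then v^T (Av) = 5*0 + 0*-25 + 0*-5 + -5*-15
= 0 + 0 + 0 + 75 = 75

75


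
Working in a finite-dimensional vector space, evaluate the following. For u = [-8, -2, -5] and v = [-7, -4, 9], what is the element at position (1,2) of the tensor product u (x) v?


The outer product entry T_{ij} = u_i * v_j.
We need i=1, j=2.
u_1 = -8, v_2 = -4
T_{1,2} = -8 * -4 = 32

32


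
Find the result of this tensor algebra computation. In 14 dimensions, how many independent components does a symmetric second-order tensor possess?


A symmetric rank-2 tensor in d dimensions has d(d+1)/2 independent components.
d = 14
d(d+1)/2 = 14 * 15 / 2 = 210 / 2 = 105

105


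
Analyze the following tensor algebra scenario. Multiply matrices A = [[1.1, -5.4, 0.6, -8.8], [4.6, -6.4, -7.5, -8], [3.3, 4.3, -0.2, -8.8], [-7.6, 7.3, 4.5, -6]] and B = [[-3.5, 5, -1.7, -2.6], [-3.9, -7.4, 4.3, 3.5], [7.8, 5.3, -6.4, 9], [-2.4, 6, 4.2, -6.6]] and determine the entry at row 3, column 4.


(AB)_{ij} = sum_k A_{ik} B_{kj}.
For i=3, j=4:
A_{31} * B_{14} = 3.3 * -2.6 = -8.58
A_{32} * B_{24} = 4.3 * 3.5 = 15.05
A_{33} * B_{34} = -0.2 * 9 = -1.8
A_{34} * B_{44} = -8.8 * -6.6 = 58.08
Sum = -8.58 + 15.05 + -1.8 + 58.08 = 62.75

62.75


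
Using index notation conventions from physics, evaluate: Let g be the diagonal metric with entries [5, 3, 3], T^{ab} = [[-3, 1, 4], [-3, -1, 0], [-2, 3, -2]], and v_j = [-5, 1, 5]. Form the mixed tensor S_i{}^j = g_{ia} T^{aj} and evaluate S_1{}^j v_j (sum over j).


Step 1: lower the first index. For a diagonal metric, g_{ia} T^{aj} = g_{ii} T^{ij} (no sum on i).
g_{11} = 5
S_1{}^1 = 5 * T^{11} = 5 * -3 = -15
S_1{}^2 = 5 * T^{12} = 5 * 1 = 5
S_1{}^3 = 5 * T^{13} = 5 * 4 = 20
Step 2: contract S_1{}^j with v_j.
S_1{}^1 * v_1 = -15 * -5 = 75
S_1{}^2 * v_2 = 5 * 1 = 5
S_1{}^3 * v_3 = 20 * 5 = 100
Result = 75 + 5 + 100 = 180

180


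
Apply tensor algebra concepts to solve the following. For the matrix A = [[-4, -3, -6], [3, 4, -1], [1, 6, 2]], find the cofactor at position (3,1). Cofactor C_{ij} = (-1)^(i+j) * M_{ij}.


To find cofactor C_{31}, delete row 3 and column 1.
The resulting 2x2 submatrix is: [[-3, -6], [4, -1]]
Minor M_{31} = -3*-1 - -6*4
  = 3 - -24 = 27
Sign = (-1)^(3+1) = (-1)^4 = 1
Cofactor C_{31} = 1 * 27 = 27

27


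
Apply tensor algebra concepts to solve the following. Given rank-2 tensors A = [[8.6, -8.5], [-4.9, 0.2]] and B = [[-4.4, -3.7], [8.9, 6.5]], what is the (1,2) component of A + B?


Tensor addition is component-wise: (A + B)_{ij} = A_{ij} + B_{ij}.
A_{12} = -8.5
B_{12} = -3.7
(A + B)_{12} = -8.5 + -3.7 = -12.2

-12.2


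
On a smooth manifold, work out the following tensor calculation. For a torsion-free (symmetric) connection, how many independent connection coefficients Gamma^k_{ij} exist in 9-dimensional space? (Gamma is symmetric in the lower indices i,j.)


Christoffel symbols Gamma^k_{ij} are symmetric in i,j, so there are d * d(d+1)/2 independent symbols.
d = 9
d(d+1)/2 = 9 * 10 / 2 = 45
Total = 9 * 45 = 405

405


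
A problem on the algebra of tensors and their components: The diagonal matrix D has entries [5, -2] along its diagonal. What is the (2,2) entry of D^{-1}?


For a diagonal matrix, the inverse has entries (D^{-1})_{ii} = 1/d_{ii}.
The diagonal entries are: d_{11} = 5, d_{22} = -2
We need (D^{-1})_{22} = 1/d_{22} = 1/-2 = -1/2

-1/2


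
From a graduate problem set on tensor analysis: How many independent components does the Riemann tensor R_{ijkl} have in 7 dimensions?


The Riemann tensor in d dimensions has d^2(d^2 - 1)/12 independent components.
d = 7, so d^2 = 49
d^2 - 1 = 48
d^2(d^2 - 1) = 49 * 48 = 2352
Divide by 12: 2352 / 12 = 196

196


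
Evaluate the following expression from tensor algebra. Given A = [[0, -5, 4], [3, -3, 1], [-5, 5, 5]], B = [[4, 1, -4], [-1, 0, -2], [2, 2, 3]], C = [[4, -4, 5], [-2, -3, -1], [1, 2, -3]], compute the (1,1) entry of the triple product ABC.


(ABC)_{11} = sum_m (AB)_{1m} C_{m1}. First compute row 1 of AB.
(AB)_{11} = 0*4 + -5*-1 + 4*2 = 13
(AB)_{12} = 0*1 + -5*0 + 4*2 = 8
(AB)_{13} = 0*-4 + -5*-2 + 4*3 = 22
Now contract with column 1 of C:
(AB)_{11} * C_{11} = 13 * 4 = 52
(AB)_{12} * C_{21} = 8 * -2 = -16
(AB)_{13} * C_{31} = 22 * 1 = 22
(ABC)_{11} = 52 + -16 + 22 = 58

58


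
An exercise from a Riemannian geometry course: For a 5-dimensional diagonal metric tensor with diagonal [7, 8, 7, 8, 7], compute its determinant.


For a diagonal metric, the determinant is the product of diagonal entries.
Diagonal entries: 7, 8, 7, 8, 7
det(g) = 7 * 8 * 7 * 8 * 7 = 21952

21952


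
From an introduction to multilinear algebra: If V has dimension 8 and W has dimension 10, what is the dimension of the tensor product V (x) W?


The dimension of a tensor product is the product of dimensions.
dim(V) = 8, dim(W) = 10
dim(V (x) W) = 8 * 10 = 80

80


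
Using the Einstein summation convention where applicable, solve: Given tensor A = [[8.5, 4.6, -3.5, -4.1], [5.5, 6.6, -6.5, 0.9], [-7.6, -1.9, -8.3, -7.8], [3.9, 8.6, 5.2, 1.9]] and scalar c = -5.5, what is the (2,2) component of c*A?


Scalar multiplication: (cA)_{ij} = c * A_{ij}.
c = -5.5
A_{22} = 6.6
(cA)_{22} = -5.5 * 6.6 = -36.3

-36.3


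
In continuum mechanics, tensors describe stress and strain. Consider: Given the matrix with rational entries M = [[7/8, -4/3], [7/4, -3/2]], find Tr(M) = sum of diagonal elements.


The trace is the sum of diagonal entries.
Diagonal: M[1,1] = 7/8, M[2,2] = -3/2
Tr(M) = 7/8 + -3/2
Computing step by step:
After adding M[1,1]: 7/8
After adding M[2,2]: -5/8
Tr(M) = -5/8

-5/8


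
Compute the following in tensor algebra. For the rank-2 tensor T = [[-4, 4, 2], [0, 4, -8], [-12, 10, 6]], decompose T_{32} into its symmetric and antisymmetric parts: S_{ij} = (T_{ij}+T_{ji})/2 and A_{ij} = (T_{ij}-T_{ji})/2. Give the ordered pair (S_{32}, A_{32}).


T_{32} = 10
T_{23} = -8
S_{32} = (10 + -8)/2 = 2/2 = 1
A_{32} = (10 - -8)/2 = 18/2 = 9
Check: S + A = 1 + 9 = 10 = T_{32}.

(1, 9)


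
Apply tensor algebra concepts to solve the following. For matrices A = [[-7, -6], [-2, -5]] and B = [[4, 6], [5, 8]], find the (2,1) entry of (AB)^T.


(AB)^T_{ij} = (AB)_{ji} = sum_k A_{jk} B_{ki}.
For i=2, j=1 we need (AB)_{12}:
A_{11} * B_{12} = -7 * 6 = -42
A_{12} * B_{22} = -6 * 8 = -48
Sum = -42 + -48 = -90

-90


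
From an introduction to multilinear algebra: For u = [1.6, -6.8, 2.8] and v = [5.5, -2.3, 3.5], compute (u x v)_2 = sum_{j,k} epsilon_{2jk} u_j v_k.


(u x v)_2 = sum_{j,k} epsilon_{2jk} u_j v_k. Only permutations of (1,2,3) contribute; the two non-zero terms are:
eps_{213} u_1 v_3 = -1 * 1.6 * 3.5 = -5.6
eps_{231} u_3 v_1 = 1 * 2.8 * 5.5 = 15.4
(u x v)_2 = 9.8

9.8


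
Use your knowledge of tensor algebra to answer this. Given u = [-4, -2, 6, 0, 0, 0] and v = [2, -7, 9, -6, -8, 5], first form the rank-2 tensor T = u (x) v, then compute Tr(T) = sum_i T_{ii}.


The outer product gives T_{ij} = u_i v_j.
The trace (contraction) is Tr(T) = sum_i T_{ii} = sum_i u_i v_i.
Diagonal entries:
T_{11} = u_1 * v_1 = -4 * 2 = -8
T_{22} = u_2 * v_2 = -2 * -7 = 14
T_{33} = u_3 * v_3 = 6 * 9 = 54
T_{44} = u_4 * v_4 = 0 * -6 = 0
T_{55} = u_5 * v_5 = 0 * -8 = 0
T_{66} = u_6 * v_6 = 0 * 5 = 0
Tr(T) = -8 + 14 + 54 + 0 + 0 + 0 = 60

60


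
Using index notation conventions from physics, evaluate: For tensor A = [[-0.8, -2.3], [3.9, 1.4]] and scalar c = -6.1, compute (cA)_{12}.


Scalar multiplication: (cA)_{ij} = c * A_{ij}.
c = -6.1
A_{12} = -2.3
(cA)_{12} = -6.1 * -2.3 = 14.03

14.03


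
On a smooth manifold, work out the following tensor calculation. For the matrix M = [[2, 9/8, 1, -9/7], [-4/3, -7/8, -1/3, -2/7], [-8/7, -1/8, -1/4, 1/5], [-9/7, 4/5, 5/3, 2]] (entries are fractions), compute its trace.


The trace is the sum of diagonal entries.
Diagonal: M[1,1] = 2, M[2,2] = -7/8, M[3,3] = -1/4, M[4,4] = 2
Tr(M) = 2 + -7/8 + -1/4 + 2
Computing step by step:
After adding M[1,1]: 2
After adding M[2,2]: 9/8
After adding M[3,3]: 7/8
After adding M[4,4]: 23/8
Tr(M) = 23/8

23/8


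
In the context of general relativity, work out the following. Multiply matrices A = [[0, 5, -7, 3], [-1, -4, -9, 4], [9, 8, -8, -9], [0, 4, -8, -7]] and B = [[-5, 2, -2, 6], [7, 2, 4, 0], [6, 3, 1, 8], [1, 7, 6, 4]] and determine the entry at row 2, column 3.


(AB)_{ij} = sum_k A_{ik} B_{kj}.
For i=2, j=3:
A_{21} * B_{13} = -1 * -2 = 2
A_{22} * B_{23} = -4 * 4 = -16
A_{23} * B_{33} = -9 * 1 = -9
A_{24} * B_{43} = 4 * 6 = 24
Sum = 2 + -16 + -9 + 24 = 1

1


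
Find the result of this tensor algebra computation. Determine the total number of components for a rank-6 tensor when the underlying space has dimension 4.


The number of components of a rank-r tensor in d dimensions is d^r.
Here d = 4 and r = 6.
4^6 = 4096

4096


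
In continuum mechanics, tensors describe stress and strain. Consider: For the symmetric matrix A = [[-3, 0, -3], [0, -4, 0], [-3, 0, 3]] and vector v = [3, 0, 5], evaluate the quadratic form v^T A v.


First compute Av:
(Av)_1 = -3*3 + 0*0 + -3*5 = -24
(Av)_2 = 0*3 + -4*0 + 0*5 = 0
(Av)_3 = -3*3 + 0*0 + 3*5 = 6
Av = [-24, 0, 6]
Then v^T (Av) = 3*-24 + 0*0 + 5*6
= -72 + 0 + 30 = -42

-42


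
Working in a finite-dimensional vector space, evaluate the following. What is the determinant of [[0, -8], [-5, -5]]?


For a 2x2 matrix [[a, b], [c, d]], det = a*d - b*c.
a = 0, b = -8, c = -5, d = -5
a*d = 0 * -5 = 0
b*c = -8 * -5 = 40
det = 0 - 40 = -40

-40


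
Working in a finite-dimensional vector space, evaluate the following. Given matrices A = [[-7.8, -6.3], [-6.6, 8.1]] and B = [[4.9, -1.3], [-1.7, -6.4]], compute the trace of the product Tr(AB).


Tr(AB) = sum_i (AB)_{ii} where (AB)_{ii} = sum_k A_{ik} B_{ki}.
(AB)_{11} = -7.8*4.9 + -6.3*-1.7 = -27.51
(AB)_{22} = -6.6*-1.3 + 8.1*-6.4 = -43.26
Tr(AB) = -27.51 + -43.26 = -70.77

-70.77


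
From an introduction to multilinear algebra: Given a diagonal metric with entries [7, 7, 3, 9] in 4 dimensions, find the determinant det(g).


For a diagonal metric, the determinant is the product of diagonal entries.
Diagonal entries: 7, 7, 3, 9
det(g) = 7 * 7 * 3 * 9 = 1323

1323


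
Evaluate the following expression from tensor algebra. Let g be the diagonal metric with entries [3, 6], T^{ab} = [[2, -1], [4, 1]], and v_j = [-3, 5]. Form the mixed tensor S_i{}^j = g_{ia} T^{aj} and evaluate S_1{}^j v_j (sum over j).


Step 1: lower the first index. For a diagonal metric, g_{ia} T^{aj} = g_{ii} T^{ij} (no sum on i).
g_{11} = 3
S_1{}^1 = 3 * T^{11} = 3 * 2 = 6
S_1{}^2 = 3 * T^{12} = 3 * -1 = -3
Step 2: contract S_1{}^j with v_j.
S_1{}^1 * v_1 = 6 * -3 = -18
S_1{}^2 * v_2 = -3 * 5 = -15
Result = -18 + -15 = -33

-33


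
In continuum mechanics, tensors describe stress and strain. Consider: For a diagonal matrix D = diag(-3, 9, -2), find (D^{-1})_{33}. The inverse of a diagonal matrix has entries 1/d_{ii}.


For a diagonal matrix, the inverse has entries (D^{-1})_{ii} = 1/d_{ii}.
The diagonal entries are: d_{11} = -3, d_{22} = 9, d_{33} = -2
We need (D^{-1})_{33} = 1/d_{33} = 1/-2 = -1/2

-1/2


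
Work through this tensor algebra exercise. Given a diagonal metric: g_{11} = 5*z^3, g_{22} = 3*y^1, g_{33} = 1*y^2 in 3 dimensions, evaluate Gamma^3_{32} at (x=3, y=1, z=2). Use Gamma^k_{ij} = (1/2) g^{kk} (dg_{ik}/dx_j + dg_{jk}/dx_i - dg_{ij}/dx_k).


For a diagonal metric, Gamma^k_{ij} = (1/2) g^{kk} (dg_{ik}/dx_j + dg_{jk}/dx_i - dg_{ij}/dx_k).
The metric is diagonal, so g_{ab} = 0 for a != b.
At the given point: g_{11} = 40, g_{22} = 3, g_{33} = 1
g^{33} = 1/1
dg_{33}/dx_2 = dg_{33}/dx_2 = 2
dg_{23}/dx_3 = 0 (off-diagonal)
dg_{32}/dx_3 = 0 (off-diagonal)
Numerator = 2 + 0 - 0 = 2
Gamma^3_{32} = 2 / (2 * 1) = 1

1


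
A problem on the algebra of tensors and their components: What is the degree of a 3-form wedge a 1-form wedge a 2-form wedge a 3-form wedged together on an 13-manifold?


The degree of a wedge product is the sum of the degrees of the individual forms.
Degrees: 3, 1, 2, 3
Total degree = 3 + 1 + 2 + 3 = 9

9


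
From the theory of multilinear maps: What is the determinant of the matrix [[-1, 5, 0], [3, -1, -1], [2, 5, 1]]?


Expanding along the first row, det(A) = a11*M_11 - a12*M_12 + a13*M_13, where M_1j is the (1,j) minor.
Minor M_11 = -1*1 - -1*5 = 4
Minor M_12 = 3*1 - -1*2 = 5
Minor M_13 = 3*5 - -1*2 = 17
det = -1*(4) - 5*(5) + 0*(17)
    = -4 - 25 + 0
    = -29

-29


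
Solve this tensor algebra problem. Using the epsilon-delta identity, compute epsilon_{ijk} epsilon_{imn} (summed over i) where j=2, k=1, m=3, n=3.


Using the identity: epsilon_{ijk} epsilon_{imn} = delta_{jm} delta_{kn} - delta_{jn} delta_{km}.
delta_{23} = 0
delta_{13} = 0
delta_{23} = 0
delta_{13} = 0
Result = 0 * 0 - 0 * 0 = 0 - 0 = 0

0


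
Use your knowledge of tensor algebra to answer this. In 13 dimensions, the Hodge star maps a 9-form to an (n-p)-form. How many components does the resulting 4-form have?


The Hodge dual of a p-form on an n-dimensional manifold is an (n-p)-form.
n = 13, p = 9, so dual degree = 13 - 9 = 4
The number of components is C(n, n-p) = C(13, 4) = 715

715


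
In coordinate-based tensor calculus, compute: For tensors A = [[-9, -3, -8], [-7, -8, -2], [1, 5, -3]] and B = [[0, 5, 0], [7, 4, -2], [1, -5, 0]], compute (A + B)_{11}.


Tensor addition is component-wise: (A + B)_{ij} = A_{ij} + B_{ij}.
A_{11} = -9
B_{11} = 0
(A + B)_{11} = -9 + 0 = -9

-9


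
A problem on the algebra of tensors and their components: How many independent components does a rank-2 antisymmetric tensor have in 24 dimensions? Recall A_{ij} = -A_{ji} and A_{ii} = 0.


An antisymmetric rank-2 tensor satisfies A_{ij} = -A_{ji}, so diagonal entries are zero.
The independent components are the upper-triangular entries: C(n, 2) = n(n-1)/2.
n = 24
C(24, 2) = 24 * 23 / 2 = 552 / 2 = 276

276


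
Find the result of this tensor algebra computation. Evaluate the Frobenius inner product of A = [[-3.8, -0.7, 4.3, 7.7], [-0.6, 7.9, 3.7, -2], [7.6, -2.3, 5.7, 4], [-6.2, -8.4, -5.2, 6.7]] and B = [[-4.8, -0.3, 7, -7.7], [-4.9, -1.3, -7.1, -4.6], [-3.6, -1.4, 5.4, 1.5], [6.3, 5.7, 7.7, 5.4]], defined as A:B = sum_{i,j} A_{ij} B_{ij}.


A:B = sum over all i,j of A_{ij} * B_{ij}.
Row 1: -3.8*-4.8=18.24, -0.7*-0.3=0.21, 4.3*7=30.1, 7.7*-7.7=-59.29 => row sum = -10.74
Row 2: -0.6*-4.9=2.94, 7.9*-1.3=-10.27, 3.7*-7.1=-26.27, -2*-4.6=9.2 => row sum = -24.4
Row 3: 7.6*-3.6=-27.36, -2.3*-1.4=3.22, 5.7*5.4=30.78, 4*1.5=6 => row sum = 12.64
Row 4: -6.2*6.3=-39.06, -8.4*5.7=-47.88, -5.2*7.7=-40.04, 6.7*5.4=36.18 => row sum = -90.8
Total = -10.74 + -24.4 + 12.64 + -90.8 = -113.3

-113.3


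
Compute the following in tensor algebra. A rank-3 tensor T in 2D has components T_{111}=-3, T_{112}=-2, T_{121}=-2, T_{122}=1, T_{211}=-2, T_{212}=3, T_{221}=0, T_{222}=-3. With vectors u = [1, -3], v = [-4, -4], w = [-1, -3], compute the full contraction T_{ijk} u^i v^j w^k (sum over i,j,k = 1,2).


S = sum over i,j,k of T_{ijk} u_i v_j w_k. Expanding all 8 terms:
T_{111}*u_1*v_1*w_1 = -3*1*-4*-1 = -12  (running total: -12)
T_{112}*u_1*v_1*w_2 = -2*1*-4*-3 = -24  (running total: -36)
T_{121}*u_1*v_2*w_1 = -2*1*-4*-1 = -8  (running total: -44)
T_{122}*u_1*v_2*w_2 = 1*1*-4*-3 = 12  (running total: -32)
T_{211}*u_2*v_1*w_1 = -2*-3*-4*-1 = 24  (running total: -8)
T_{212}*u_2*v_1*w_2 = 3*-3*-4*-3 = -108  (running total: -116)
T_{221}*u_2*v_2*w_1 = 0*-3*-4*-1 = 0  (running total: -116)
T_{222}*u_2*v_2*w_2 = -3*-3*-4*-3 = 108  (running total: -8)
S = -8

-8


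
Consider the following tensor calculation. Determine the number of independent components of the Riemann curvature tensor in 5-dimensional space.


The Riemann tensor in d dimensions has d^2(d^2 - 1)/12 independent components.
d = 5, so d^2 = 25
d^2 - 1 = 24
d^2(d^2 - 1) = 25 * 24 = 600
Divide by 12: 600 / 12 = 50

50


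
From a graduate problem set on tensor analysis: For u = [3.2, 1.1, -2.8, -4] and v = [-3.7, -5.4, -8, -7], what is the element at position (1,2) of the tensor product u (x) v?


The outer product entry T_{ij} = u_i * v_j.
We need i=1, j=2.
u_1 = 3.2, v_2 = -5.4
T_{1,2} = 3.2 * -5.4 = -17.28

-17.28


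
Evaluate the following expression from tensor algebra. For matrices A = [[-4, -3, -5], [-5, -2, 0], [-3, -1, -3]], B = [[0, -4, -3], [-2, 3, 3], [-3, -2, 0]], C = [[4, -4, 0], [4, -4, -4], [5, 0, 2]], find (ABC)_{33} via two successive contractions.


(ABC)_{33} = sum_m (AB)_{3m} C_{m3}. First compute row 3 of AB.
(AB)_{31} = -3*0 + -1*-2 + -3*-3 = 11
(AB)_{32} = -3*-4 + -1*3 + -3*-2 = 15
(AB)_{33} = -3*-3 + -1*3 + -3*0 = 6
Now contract with column 3 of C:
(AB)_{31} * C_{13} = 11 * 0 = 0
(AB)_{32} * C_{23} = 15 * -4 = -60
(AB)_{33} * C_{33} = 6 * 2 = 12
(ABC)_{33} = 0 + -60 + 12 = -48

-48


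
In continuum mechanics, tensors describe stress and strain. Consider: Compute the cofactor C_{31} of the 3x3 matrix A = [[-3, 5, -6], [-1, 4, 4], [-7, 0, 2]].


To find cofactor C_{31}, delete row 3 and column 1.
The resulting 2x2 submatrix is: [[5, -6], [4, 4]]
Minor M_{31} = 5*4 - -6*4
  = 20 - -24 = 44
Sign = (-1)^(3+1) = (-1)^4 = 1
Cofactor C_{31} = 1 * 44 = 44

44


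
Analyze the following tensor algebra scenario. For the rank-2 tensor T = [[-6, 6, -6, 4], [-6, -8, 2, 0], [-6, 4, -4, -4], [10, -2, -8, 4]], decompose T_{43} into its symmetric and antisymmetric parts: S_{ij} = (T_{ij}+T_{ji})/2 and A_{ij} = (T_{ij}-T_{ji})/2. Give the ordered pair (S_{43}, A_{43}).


T_{43} = -8
T_{34} = -4
S_{43} = (-8 + -4)/2 = -12/2 = -6
A_{43} = (-8 - -4)/2 = -4/2 = -2
Check: S + A = -6 + -2 = -8 = T_{43}.

(-6, -2)


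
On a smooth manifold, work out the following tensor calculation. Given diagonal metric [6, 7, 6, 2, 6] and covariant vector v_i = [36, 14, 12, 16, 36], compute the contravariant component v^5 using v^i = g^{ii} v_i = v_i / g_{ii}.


To raise an index with a diagonal metric: v^i = v_i / g_{ii}.
For index 5: v_5 = 36, g_{55} = 6
v^5 = 36 / 6 = 6

6


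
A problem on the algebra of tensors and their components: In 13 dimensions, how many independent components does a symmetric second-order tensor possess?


A symmetric rank-2 tensor in d dimensions has d(d+1)/2 independent components.
d = 13
d(d+1)/2 = 13 * 14 / 2 = 182 / 2 = 91

91


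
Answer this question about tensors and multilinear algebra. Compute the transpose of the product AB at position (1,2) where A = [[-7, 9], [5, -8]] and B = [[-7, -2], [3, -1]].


(AB)^T_{ij} = (AB)_{ji} = sum_k A_{jk} B_{ki}.
For i=1, j=2 we need (AB)_{21}:
A_{21} * B_{11} = 5 * -7 = -35
A_{22} * B_{21} = -8 * 3 = -24
Sum = -35 + -24 = -59

-59


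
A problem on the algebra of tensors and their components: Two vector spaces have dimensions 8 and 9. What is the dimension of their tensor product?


The dimension of a tensor product is the product of dimensions.
dim(V) = 8, dim(W) = 9
dim(V (x) W) = 8 * 9 = 72

72


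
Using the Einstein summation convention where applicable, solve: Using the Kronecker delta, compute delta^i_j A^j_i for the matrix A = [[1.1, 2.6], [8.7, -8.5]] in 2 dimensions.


The contraction (trace) of a rank-2 tensor is the sum of its diagonal elements.
Diagonal entries: A[1,1] = 1.1, A[2,2] = -8.5
Tr(A) = 1.1 + -8.5 = -7.4

-7.4


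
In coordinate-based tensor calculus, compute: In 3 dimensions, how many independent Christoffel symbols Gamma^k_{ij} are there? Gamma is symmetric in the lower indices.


Christoffel symbols Gamma^k_{ij} are symmetric in i,j, so there are d * d(d+1)/2 independent symbols.
d = 3
d(d+1)/2 = 3 * 4 / 2 = 6
Total = 3 * 6 = 18

18


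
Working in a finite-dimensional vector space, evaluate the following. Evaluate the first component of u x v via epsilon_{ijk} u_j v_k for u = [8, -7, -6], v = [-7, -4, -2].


(u x v)_1 = sum_{j,k} epsilon_{1jk} u_j v_k. Only permutations of (1,2,3) contribute; the two non-zero terms are:
eps_{123} u_2 v_3 = 1 * -7 * -2 = 14
eps_{132} u_3 v_2 = -1 * -6 * -4 = -24
(u x v)_1 = -10

-10


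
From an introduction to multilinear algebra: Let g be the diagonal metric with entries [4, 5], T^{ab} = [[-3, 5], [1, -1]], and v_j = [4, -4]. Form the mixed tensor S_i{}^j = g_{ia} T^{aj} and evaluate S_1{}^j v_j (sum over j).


Step 1: lower the first index. For a diagonal metric, g_{ia} T^{aj} = g_{ii} T^{ij} (no sum on i).
g_{11} = 4
S_1{}^1 = 4 * T^{11} = 4 * -3 = -12
S_1{}^2 = 4 * T^{12} = 4 * 5 = 20
Step 2: contract S_1{}^j with v_j.
S_1{}^1 * v_1 = -12 * 4 = -48
S_1{}^2 * v_2 = 20 * -4 = -80
Result = -48 + -80 = -128

-128


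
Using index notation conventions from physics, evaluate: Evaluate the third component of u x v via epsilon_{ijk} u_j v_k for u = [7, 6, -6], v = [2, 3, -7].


(u x v)_3 = sum_{j,k} epsilon_{3jk} u_j v_k. Only permutations of (1,2,3) contribute; the two non-zero terms are:
eps_{312} u_1 v_2 = 1 * 7 * 3 = 21
eps_{321} u_2 v_1 = -1 * 6 * 2 = -12
(u x v)_3 = 9

9


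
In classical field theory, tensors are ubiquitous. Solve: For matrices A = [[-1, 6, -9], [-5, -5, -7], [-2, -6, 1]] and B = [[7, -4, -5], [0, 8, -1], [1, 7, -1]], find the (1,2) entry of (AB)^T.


(AB)^T_{ij} = (AB)_{ji} = sum_k A_{jk} B_{ki}.
For i=1, j=2 we need (AB)_{21}:
A_{21} * B_{11} = -5 * 7 = -35
A_{22} * B_{21} = -5 * 0 = 0
A_{23} * B_{31} = -7 * 1 = -7
Sum = -35 + 0 + -7 = -42

-42


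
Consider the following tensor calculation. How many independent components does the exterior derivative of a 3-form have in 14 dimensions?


The exterior derivative of a p-form is a (p+1)-form.
Its number of independent components is C(n, p+1).
n = 14, p+1 = 4
C(14, 4) = 1001

1001


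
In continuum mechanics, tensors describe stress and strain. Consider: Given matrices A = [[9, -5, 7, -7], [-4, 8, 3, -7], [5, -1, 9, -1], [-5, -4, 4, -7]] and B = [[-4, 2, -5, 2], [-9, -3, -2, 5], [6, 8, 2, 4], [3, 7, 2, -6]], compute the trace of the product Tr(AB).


Tr(AB) = sum_i (AB)_{ii} where (AB)_{ii} = sum_k A_{ik} B_{ki}.
(AB)_{11} = 9*-4 + -5*-9 + 7*6 + -7*3 = 30
(AB)_{22} = -4*2 + 8*-3 + 3*8 + -7*7 = -57
(AB)_{33} = 5*-5 + -1*-2 + 9*2 + -1*2 = -7
(AB)_{44} = -5*2 + -4*5 + 4*4 + -7*-6 = 28
Tr(AB) = 30 + -57 + -7 + 28 = -6

-6


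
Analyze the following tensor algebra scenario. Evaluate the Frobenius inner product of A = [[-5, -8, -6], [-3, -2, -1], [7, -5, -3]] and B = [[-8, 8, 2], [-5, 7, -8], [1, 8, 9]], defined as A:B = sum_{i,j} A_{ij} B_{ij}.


A:B = sum over all i,j of A_{ij} * B_{ij}.
Row 1: -5*-8=40, -8*8=-64, -6*2=-12 => row sum = -36
Row 2: -3*-5=15, -2*7=-14, -1*-8=8 => row sum = 9
Row 3: 7*1=7, -5*8=-40, -3*9=-27 => row sum = -60
Total = -36 + 9 + -60 = -87

-87


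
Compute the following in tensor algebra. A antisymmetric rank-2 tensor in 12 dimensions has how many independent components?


A antisymmetric rank-2 tensor in d dimensions has d(d-1)/2 independent components.
d = 12
d(d-1)/2 = 12 * 11 / 2 = 132 / 2 = 66

66


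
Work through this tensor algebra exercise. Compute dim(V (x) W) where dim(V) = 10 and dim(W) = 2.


The dimension of a tensor product is the product of dimensions.
dim(V) = 10, dim(W) = 2
dim(V (x) W) = 10 * 2 = 20

20


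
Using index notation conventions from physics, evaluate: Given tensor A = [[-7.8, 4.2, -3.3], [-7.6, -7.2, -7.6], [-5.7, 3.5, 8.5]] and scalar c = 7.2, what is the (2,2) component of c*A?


Scalar multiplication: (cA)_{ij} = c * A_{ij}.
c = 7.2
A_{22} = -7.2
(cA)_{22} = 7.2 * -7.2 = -51.84

-51.84


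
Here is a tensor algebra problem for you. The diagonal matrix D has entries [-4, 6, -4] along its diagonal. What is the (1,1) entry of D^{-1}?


For a diagonal matrix, the inverse has entries (D^{-1})_{ii} = 1/d_{ii}.
The diagonal entries are: d_{11} = -4, d_{22} = 6, d_{33} = -4
We need (D^{-1})_{11} = 1/d_{11} = 1/-4 = -1/4

-1/4


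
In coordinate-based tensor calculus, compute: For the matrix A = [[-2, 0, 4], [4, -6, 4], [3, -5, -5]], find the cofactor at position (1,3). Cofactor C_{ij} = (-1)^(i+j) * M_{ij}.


To find cofactor C_{13}, delete row 1 and column 3.
The resulting 2x2 submatrix is: [[4, -6], [3, -5]]
Minor M_{13} = 4*-5 - -6*3
  = -20 - -18 = -2
Sign = (-1)^(1+3) = (-1)^4 = 1
Cofactor C_{13} = 1 * -2 = -2

-2


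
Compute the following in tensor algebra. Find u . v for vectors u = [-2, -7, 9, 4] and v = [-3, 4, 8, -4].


The inner product u . v = sum of u_i * v_i.
Term-by-term: -2 * -3, -7 * 4, 9 * 8, 4 * -4
Products: 6, -28, 72, -16
Sum = 6 + -28 + 72 + -16 = 34

34


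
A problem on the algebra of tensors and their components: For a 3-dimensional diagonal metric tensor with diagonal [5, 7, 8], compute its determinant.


For a diagonal metric, the determinant is the product of diagonal entries.
Diagonal entries: 5, 7, 8
det(g) = 5 * 7 * 8 = 280

280


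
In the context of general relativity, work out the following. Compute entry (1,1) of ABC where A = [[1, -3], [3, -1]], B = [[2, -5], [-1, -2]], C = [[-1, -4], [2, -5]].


(ABC)_{11} = sum_m (AB)_{1m} C_{m1}. First compute row 1 of AB.
(AB)_{11} = 1*2 + -3*-1 = 5
(AB)_{12} = 1*-5 + -3*-2 = 1
Now contract with column 1 of C:
(AB)_{11} * C_{11} = 5 * -1 = -5
(AB)_{12} * C_{21} = 1 * 2 = 2
(ABC)_{11} = -5 + 2 = -3

-3


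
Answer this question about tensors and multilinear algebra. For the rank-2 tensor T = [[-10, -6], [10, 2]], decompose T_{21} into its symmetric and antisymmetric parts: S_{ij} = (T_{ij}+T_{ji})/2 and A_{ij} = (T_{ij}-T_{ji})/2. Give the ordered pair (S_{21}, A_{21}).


T_{21} = 10
T_{12} = -6
S_{21} = (10 + -6)/2 = 4/2 = 2
A_{21} = (10 - -6)/2 = 16/2 = 8
Check: S + A = 2 + 8 = 10 = T_{21}.

(2, 8)


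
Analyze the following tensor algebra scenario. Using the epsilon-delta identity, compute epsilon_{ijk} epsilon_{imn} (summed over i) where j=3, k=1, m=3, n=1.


Using the identity: epsilon_{ijk} epsilon_{imn} = delta_{jm} delta_{kn} - delta_{jn} delta_{km}.
delta_{33} = 1
delta_{11} = 1
delta_{31} = 0
delta_{13} = 0
Result = 1 * 1 - 0 * 0 = 1 - 0 = 1

1


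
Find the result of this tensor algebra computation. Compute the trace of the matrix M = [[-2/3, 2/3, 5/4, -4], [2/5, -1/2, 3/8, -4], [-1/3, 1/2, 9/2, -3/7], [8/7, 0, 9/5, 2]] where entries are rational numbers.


The trace is the sum of diagonal entries.
Diagonal: M[1,1] = -2/3, M[2,2] = -1/2, M[3,3] = 9/2, M[4,4] = 2
Tr(M) = -2/3 + -1/2 + 9/2 + 2
Computing step by step:
After adding M[1,1]: -2/3
After adding M[2,2]: -7/6
After adding M[3,3]: 10/3
After adding M[4,4]: 16/3
Tr(M) = 16/3

16/3


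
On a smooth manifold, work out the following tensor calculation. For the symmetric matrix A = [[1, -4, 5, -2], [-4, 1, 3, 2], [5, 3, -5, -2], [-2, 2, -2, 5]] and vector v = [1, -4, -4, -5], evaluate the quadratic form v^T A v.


First compute Av:
(Av)_1 = 1*1 + -4*-4 + 5*-4 + -2*-5 = 7
(Av)_2 = -4*1 + 1*-4 + 3*-4 + 2*-5 = -30
(Av)_3 = 5*1 + 3*-4 + -5*-4 + -2*-5 = 23
(Av)_4 = -2*1 + 2*-4 + -2*-4 + 5*-5 = -27
Av = [7, -30, 23, -27]
Then v^T (Av) = 1*7 + -4*-30 + -4*23 + -5*-27
= 7 + 120 + -92 + 135 = 170

170


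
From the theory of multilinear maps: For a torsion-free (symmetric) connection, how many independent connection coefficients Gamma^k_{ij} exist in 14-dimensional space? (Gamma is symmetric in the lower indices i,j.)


Christoffel symbols Gamma^k_{ij} are symmetric in i,j, so there are d * d(d+1)/2 independent symbols.
d = 14
d(d+1)/2 = 14 * 15 / 2 = 105
Total = 14 * 105 = 1470

1470


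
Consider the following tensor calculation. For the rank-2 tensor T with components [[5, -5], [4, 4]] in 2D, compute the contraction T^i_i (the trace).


The contraction (trace) of a rank-2 tensor is the sum of its diagonal elements.
Diagonal entries: A[1,1] = 5, A[2,2] = 4
Tr(A) = 5 + 4 = 9

9


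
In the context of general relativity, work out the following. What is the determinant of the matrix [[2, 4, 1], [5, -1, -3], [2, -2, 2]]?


Expanding along the first row, det(A) = a11*M_11 - a12*M_12 + a13*M_13, where M_1j is the (1,j) minor.
Minor M_11 = -1*2 - -3*-2 = -8
Minor M_12 = 5*2 - -3*2 = 16
Minor M_13 = 5*-2 - -1*2 = -8
det = 2*(-8) - 4*(16) + 1*(-8)
    = -16 - 64 + -8
    = -88

-88


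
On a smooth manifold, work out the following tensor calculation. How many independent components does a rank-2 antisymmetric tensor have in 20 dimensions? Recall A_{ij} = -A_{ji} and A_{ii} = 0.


An antisymmetric rank-2 tensor satisfies A_{ij} = -A_{ji}, so diagonal entries are zero.
The independent components are the upper-triangular entries: C(n, 2) = n(n-1)/2.
n = 20
C(20, 2) = 20 * 19 / 2 = 380 / 2 = 190

190


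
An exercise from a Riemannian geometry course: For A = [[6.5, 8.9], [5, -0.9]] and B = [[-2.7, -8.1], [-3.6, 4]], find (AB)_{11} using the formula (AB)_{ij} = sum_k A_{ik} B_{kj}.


(AB)_{ij} = sum_k A_{ik} B_{kj}.
For i=1, j=1:
A_{11} * B_{11} = 6.5 * -2.7 = -17.55
A_{12} * B_{21} = 8.9 * -3.6 = -32.04
Sum = -17.55 + -32.04 = -49.59

-49.59


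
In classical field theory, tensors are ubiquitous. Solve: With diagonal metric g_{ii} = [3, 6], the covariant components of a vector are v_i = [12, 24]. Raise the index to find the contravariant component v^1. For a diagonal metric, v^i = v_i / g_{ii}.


To raise an index with a diagonal metric: v^i = v_i / g_{ii}.
For index 1: v_1 = 12, g_{11} = 3
v^1 = 12 / 3 = 4

4


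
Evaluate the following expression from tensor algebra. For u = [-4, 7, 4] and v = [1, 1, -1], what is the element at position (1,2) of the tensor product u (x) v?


The outer product entry T_{ij} = u_i * v_j.
We need i=1, j=2.
u_1 = -4, v_2 = 1
T_{1,2} = -4 * 1 = -4

-4


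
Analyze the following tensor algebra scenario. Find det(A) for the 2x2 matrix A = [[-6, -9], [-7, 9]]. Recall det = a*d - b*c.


For a 2x2 matrix [[a, b], [c, d]], det = a*d - b*c.
a = -6, b = -9, c = -7, d = 9
a*d = -6 * 9 = -54
b*c = -9 * -7 = 63
det = -54 - 63 = -117

-117


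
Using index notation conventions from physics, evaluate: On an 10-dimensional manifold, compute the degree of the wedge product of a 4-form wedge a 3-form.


The degree of a wedge product is the sum of the degrees of the individual forms.
Degrees: 4, 3
Total degree = 4 + 3 = 7

7


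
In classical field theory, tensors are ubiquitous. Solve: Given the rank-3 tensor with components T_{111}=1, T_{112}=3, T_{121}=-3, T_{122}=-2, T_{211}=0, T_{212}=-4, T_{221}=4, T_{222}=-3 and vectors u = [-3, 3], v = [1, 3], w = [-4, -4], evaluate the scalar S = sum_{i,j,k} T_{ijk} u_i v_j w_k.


S = sum over i,j,k of T_{ijk} u_i v_j w_k. Expanding all 8 terms:
T_{111}*u_1*v_1*w_1 = 1*-3*1*-4 = 12  (running total: 12)
T_{112}*u_1*v_1*w_2 = 3*-3*1*-4 = 36  (running total: 48)
T_{121}*u_1*v_2*w_1 = -3*-3*3*-4 = -108  (running total: -60)
T_{122}*u_1*v_2*w_2 = -2*-3*3*-4 = -72  (running total: -132)
T_{211}*u_2*v_1*w_1 = 0*3*1*-4 = 0  (running total: -132)
T_{212}*u_2*v_1*w_2 = -4*3*1*-4 = 48  (running total: -84)
T_{221}*u_2*v_2*w_1 = 4*3*3*-4 = -144  (running total: -228)
T_{222}*u_2*v_2*w_2 = -3*3*3*-4 = 108  (running total: -120)
S = -120

-120


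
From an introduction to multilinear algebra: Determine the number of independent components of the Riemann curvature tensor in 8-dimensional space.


The Riemann tensor in d dimensions has d^2(d^2 - 1)/12 independent components.
d = 8, so d^2 = 64
d^2 - 1 = 63
d^2(d^2 - 1) = 64 * 63 = 4032
Divide by 12: 4032 / 12 = 336

336


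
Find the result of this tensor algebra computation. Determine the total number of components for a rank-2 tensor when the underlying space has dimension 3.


The number of components of a rank-r tensor in d dimensions is d^r.
Here d = 3 and r = 2.
3^2 = 9

9


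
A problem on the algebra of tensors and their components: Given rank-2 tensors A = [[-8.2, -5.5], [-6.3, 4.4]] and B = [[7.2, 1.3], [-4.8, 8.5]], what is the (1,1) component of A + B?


Tensor addition is component-wise: (A + B)_{ij} = A_{ij} + B_{ij}.
A_{11} = -8.2
B_{11} = 7.2
(A + B)_{11} = -8.2 + 7.2 = -1

-1


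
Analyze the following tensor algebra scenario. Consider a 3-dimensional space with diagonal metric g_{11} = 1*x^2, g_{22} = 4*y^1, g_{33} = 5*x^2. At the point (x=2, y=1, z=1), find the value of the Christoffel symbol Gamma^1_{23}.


For a diagonal metric, Gamma^k_{ij} = (1/2) g^{kk} (dg_{ik}/dx_j + dg_{jk}/dx_i - dg_{ij}/dx_k).
The metric is diagonal, so g_{ab} = 0 for a != b.
At the given point: g_{11} = 4, g_{22} = 4, g_{33} = 20
g^{11} = 1/4
dg_{21}/dx_3 = 0 (off-diagonal)
dg_{31}/dx_2 = 0 (off-diagonal)
dg_{23}/dx_1 = 0 (off-diagonal)
Numerator = 0 + 0 - 0 = 0
Gamma^1_{23} = 0 / (2 * 4) = 0

0


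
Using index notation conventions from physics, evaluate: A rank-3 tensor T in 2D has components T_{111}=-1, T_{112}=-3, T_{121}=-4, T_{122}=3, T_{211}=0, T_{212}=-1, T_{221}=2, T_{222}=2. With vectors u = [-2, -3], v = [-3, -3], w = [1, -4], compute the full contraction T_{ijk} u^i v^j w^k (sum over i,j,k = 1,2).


S = sum over i,j,k of T_{ijk} u_i v_j w_k. Expanding all 8 terms:
T_{111}*u_1*v_1*w_1 = -1*-2*-3*1 = -6  (running total: -6)
T_{112}*u_1*v_1*w_2 = -3*-2*-3*-4 = 72  (running total: 66)
T_{121}*u_1*v_2*w_1 = -4*-2*-3*1 = -24  (running total: 42)
T_{122}*u_1*v_2*w_2 = 3*-2*-3*-4 = -72  (running total: -30)
T_{211}*u_2*v_1*w_1 = 0*-3*-3*1 = 0  (running total: -30)
T_{212}*u_2*v_1*w_2 = -1*-3*-3*-4 = 36  (running total: 6)
T_{221}*u_2*v_2*w_1 = 2*-3*-3*1 = 18  (running total: 24)
T_{222}*u_2*v_2*w_2 = 2*-3*-3*-4 = -72  (running total: -48)
S = -48

-48


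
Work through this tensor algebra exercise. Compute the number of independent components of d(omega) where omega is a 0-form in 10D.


The exterior derivative of a p-form is a (p+1)-form.
Its number of independent components is C(n, p+1).
n = 10, p+1 = 1
C(10, 1) = 10

10


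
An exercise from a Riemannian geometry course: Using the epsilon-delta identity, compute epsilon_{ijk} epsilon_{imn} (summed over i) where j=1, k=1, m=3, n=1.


Using the identity: epsilon_{ijk} epsilon_{imn} = delta_{jm} delta_{kn} - delta_{jn} delta_{km}.
delta_{13} = 0
delta_{11} = 1
delta_{11} = 1
delta_{13} = 0
Result = 0 * 1 - 1 * 0 = 0 - 0 = 0

0
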